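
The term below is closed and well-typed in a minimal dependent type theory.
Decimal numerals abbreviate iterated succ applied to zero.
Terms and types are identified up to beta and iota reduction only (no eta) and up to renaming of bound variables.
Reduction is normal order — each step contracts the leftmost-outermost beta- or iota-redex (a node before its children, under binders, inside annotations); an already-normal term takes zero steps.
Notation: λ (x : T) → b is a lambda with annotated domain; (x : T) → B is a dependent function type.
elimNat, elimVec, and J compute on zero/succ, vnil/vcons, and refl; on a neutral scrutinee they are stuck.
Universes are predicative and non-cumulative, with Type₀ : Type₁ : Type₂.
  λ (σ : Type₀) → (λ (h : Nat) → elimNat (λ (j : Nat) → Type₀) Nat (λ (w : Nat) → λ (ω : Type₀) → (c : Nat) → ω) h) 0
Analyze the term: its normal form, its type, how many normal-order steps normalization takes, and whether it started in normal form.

reduced normal form:
  λ (σ : Type₀) → Nat
the term's type:
  (σ : Type₀) → Type₀
reduction steps (normal order): 2
started in normal form: no
first redex: a beta-redex


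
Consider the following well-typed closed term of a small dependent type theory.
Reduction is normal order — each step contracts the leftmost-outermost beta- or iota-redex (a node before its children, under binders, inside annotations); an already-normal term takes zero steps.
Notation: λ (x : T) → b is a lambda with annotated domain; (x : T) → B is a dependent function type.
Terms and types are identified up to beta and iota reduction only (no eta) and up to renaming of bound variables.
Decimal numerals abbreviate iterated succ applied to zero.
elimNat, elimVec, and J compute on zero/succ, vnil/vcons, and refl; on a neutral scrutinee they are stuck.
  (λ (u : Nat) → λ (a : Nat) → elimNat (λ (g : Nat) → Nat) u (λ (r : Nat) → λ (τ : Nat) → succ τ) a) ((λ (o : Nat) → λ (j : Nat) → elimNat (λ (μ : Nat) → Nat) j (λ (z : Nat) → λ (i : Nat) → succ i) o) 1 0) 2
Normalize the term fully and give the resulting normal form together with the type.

resulting normal form:
  3
type:
  Nat


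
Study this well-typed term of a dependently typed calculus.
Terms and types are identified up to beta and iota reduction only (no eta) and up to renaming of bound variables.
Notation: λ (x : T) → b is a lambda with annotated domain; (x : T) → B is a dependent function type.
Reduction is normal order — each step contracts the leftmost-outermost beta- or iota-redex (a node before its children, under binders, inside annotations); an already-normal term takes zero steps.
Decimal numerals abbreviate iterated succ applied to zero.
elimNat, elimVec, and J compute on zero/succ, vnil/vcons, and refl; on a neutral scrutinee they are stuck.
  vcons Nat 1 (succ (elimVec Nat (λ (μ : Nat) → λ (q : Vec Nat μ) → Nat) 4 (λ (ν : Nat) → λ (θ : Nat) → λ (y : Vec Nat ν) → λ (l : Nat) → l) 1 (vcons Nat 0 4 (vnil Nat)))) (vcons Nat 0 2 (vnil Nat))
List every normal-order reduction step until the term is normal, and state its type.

reduction (normal order):
  vcons Nat 1 (succ (elimVec Nat (λ (μ : Nat) → λ (q : Vec Nat μ) → Nat) 4 (λ (ν : Nat) → λ (θ : Nat) → λ (y : Vec Nat ν) → λ (l : Nat) → l) 1 (vcons Nat 0 4 (vnil Nat)))) (vcons Nat 0 2 (vnil Nat))
  ~> vcons Nat 1 (succ ((λ (μ : Nat) → λ (q : Nat) → λ (ν : Vec Nat μ) → λ (θ : Nat) → θ) 0 4 (vnil Nat) (elimVec Nat (λ (y : Nat) → λ (l : Vec Nat y) → Nat) 4 (λ (g : Nat) → λ (u : Nat) → λ (h : Vec Nat g) → λ (t : Nat) → t) 0 (vnil Nat)))) (vcons Nat 0 2 (vnil Nat))
  ~> vcons Nat 1 (succ ((λ (μ : Nat) → λ (q : Vec Nat 0) → λ (ν : Nat) → ν) 4 (vnil Nat) (elimVec Nat (λ (θ : Nat) → λ (y : Vec Nat θ) → Nat) 4 (λ (l : Nat) → λ (g : Nat) → λ (u : Vec Nat l) → λ (h : Nat) → h) 0 (vnil Nat)))) (vcons Nat 0 2 (vnil Nat))
  ~> vcons Nat 1 (succ ((λ (μ : Vec Nat 0) → λ (q : Nat) → q) (vnil Nat) (elimVec Nat (λ (ν : Nat) → λ (θ : Vec Nat ν) → Nat) 4 (λ (y : Nat) → λ (l : Nat) → λ (g : Vec Nat y) → λ (u : Nat) → u) 0 (vnil Nat)))) (vcons Nat 0 2 (vnil Nat))
  ~> vcons Nat 1 (succ ((λ (μ : Nat) → μ) (elimVec Nat (λ (q : Nat) → λ (ν : Vec Nat q) → Nat) 4 (λ (θ : Nat) → λ (y : Nat) → λ (l : Vec Nat θ) → λ (g : Nat) → g) 0 (vnil Nat)))) (vcons Nat 0 2 (vnil Nat))
  ~> vcons Nat 1 (succ (elimVec Nat (λ (μ : Nat) → λ (q : Vec Nat μ) → Nat) 4 (λ (ν : Nat) → λ (θ : Nat) → λ (y : Vec Nat ν) → λ (l : Nat) → l) 0 (vnil Nat))) (vcons Nat 0 2 (vnil Nat))
  ~> vcons Nat 1 5 (vcons Nat 0 2 (vnil Nat))
type:
  Vec Nat 2


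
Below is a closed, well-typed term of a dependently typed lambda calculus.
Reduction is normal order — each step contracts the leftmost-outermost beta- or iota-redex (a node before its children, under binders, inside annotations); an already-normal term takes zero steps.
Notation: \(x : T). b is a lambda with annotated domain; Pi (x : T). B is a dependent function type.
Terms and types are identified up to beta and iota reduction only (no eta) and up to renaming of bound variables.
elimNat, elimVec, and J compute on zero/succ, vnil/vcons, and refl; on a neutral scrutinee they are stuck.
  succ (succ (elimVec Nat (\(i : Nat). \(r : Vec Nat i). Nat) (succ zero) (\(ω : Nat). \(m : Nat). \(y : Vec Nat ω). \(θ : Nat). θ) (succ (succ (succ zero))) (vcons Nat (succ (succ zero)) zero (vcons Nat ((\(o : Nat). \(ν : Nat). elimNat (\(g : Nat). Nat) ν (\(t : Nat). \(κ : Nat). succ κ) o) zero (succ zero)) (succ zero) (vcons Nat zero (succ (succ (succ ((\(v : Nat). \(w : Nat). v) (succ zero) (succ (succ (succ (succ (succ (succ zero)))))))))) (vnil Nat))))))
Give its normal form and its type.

resulting normal form:
  succ (succ (succ zero))
inferred type:
  Nat
observation: 16 normal-order steps normalize the term, beginning with an elimVec iota-redex.


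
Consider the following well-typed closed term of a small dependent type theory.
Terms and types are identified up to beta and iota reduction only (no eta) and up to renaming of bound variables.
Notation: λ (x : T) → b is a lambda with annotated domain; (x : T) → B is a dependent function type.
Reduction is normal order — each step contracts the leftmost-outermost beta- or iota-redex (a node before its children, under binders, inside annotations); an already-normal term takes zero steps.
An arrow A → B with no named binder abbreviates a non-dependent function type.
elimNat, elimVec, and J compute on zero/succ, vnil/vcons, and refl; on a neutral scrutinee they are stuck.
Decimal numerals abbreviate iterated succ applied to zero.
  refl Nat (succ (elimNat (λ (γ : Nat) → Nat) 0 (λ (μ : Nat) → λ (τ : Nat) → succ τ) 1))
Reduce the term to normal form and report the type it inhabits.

reduced normal form:
  refl Nat 2
the term's type:
  Eq Nat 2 2


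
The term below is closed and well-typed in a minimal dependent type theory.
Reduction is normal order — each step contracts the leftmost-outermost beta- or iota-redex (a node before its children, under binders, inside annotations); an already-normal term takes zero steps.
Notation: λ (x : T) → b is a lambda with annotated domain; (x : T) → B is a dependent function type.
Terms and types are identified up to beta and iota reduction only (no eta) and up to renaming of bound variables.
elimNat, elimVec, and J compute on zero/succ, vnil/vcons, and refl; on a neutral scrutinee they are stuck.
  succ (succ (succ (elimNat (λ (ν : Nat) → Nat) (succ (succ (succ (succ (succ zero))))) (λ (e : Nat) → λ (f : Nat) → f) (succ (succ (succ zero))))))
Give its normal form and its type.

resulting normal form:
  succ (succ (succ (succ (succ (succ (succ (succ zero)))))))
the term's type:
  Nat


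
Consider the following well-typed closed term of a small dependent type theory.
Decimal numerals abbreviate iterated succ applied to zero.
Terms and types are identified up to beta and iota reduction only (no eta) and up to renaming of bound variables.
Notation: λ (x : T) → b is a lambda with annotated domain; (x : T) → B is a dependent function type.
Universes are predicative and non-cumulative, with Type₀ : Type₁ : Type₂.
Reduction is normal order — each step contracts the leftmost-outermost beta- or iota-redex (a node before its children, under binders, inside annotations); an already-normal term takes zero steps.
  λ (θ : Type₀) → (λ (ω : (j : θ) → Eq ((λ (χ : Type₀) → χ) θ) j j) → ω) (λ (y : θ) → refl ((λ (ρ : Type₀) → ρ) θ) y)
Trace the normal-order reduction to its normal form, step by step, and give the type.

normal-order reduction:
  λ (θ : Type₀) → (λ (ω : (j : θ) → Eq ((λ (χ : Type₀) → χ) θ) j j) → ω) (λ (y : θ) → refl ((λ (ρ : Type₀) → ρ) θ) y)
  ~> λ (θ : Type₀) → λ (ω : θ) → refl ((λ (j : Type₀) → j) θ) ω
  ~> λ (θ : Type₀) → λ (ω : θ) → refl θ ω
the term's type:
  (θ : Type₀) → (ω : θ) → Eq θ ω ω


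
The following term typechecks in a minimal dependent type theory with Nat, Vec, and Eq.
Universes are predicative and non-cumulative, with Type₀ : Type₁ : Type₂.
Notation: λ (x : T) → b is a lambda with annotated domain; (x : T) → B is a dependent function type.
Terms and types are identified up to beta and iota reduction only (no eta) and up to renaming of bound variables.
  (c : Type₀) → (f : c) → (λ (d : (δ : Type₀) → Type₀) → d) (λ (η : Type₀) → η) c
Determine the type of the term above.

the term's type:
  Type₁


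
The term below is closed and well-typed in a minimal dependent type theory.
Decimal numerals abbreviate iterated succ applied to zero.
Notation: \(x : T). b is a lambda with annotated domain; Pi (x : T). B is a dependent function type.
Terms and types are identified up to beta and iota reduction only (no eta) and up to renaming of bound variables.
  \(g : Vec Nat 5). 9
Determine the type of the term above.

inferred type:
  Pi (g : Vec Nat 5). Nat


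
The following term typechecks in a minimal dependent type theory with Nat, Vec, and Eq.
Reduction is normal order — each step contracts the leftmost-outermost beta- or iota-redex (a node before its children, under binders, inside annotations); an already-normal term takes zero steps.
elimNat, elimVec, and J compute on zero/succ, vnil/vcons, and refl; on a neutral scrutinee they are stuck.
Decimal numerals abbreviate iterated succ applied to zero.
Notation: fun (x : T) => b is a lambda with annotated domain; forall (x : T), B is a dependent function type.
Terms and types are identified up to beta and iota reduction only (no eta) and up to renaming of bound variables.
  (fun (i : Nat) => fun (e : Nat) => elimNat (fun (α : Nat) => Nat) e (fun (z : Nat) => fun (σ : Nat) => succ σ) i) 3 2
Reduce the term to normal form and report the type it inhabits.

reduced normal form:
  5
type:
  Nat


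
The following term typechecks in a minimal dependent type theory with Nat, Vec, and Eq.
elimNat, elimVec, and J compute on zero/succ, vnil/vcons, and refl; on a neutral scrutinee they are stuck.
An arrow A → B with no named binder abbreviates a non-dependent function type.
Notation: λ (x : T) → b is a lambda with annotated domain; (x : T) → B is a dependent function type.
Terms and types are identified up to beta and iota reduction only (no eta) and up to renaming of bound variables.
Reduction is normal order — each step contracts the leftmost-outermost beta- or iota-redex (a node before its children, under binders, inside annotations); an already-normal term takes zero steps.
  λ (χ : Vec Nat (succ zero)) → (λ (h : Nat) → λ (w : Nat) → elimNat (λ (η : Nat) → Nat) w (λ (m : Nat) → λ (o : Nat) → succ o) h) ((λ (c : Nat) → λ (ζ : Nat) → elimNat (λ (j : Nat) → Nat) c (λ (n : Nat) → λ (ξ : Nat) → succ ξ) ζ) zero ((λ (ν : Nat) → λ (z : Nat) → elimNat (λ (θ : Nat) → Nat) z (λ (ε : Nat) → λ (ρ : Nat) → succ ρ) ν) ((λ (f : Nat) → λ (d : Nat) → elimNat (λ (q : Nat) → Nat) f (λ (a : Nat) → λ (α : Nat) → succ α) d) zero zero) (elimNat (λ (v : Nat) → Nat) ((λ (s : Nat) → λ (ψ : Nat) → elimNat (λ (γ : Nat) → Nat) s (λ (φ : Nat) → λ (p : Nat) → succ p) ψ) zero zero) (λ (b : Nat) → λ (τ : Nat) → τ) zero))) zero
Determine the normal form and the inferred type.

reduced normal form:
  λ (χ : Vec Nat (succ zero)) → zero
inferred type:
  Vec Nat (succ zero) → Nat
observation: normalization takes exactly 16 steps under the normal-order strategy.


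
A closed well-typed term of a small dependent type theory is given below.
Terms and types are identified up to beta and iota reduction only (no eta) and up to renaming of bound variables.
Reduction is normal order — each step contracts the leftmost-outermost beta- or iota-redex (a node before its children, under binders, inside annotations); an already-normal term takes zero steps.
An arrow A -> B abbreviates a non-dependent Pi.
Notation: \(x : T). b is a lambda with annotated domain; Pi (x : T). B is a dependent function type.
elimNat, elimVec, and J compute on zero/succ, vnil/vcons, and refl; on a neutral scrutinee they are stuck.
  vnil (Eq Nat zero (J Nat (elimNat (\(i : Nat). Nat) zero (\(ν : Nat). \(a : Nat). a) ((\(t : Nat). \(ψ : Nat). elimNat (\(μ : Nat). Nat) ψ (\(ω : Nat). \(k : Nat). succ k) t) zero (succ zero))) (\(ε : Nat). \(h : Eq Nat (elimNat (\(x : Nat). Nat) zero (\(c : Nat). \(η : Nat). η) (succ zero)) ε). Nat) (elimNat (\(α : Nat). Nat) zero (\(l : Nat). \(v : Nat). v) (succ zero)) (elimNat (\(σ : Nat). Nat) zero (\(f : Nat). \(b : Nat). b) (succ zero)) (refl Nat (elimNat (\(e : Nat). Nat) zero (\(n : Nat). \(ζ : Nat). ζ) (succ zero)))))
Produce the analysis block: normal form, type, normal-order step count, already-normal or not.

normal form:
  vnil (Eq Nat zero zero)
type:
  Vec (Eq Nat zero zero) zero
steps to reach normal form (normal order): 5
term was already normal: no
first redex: a J iota-redex


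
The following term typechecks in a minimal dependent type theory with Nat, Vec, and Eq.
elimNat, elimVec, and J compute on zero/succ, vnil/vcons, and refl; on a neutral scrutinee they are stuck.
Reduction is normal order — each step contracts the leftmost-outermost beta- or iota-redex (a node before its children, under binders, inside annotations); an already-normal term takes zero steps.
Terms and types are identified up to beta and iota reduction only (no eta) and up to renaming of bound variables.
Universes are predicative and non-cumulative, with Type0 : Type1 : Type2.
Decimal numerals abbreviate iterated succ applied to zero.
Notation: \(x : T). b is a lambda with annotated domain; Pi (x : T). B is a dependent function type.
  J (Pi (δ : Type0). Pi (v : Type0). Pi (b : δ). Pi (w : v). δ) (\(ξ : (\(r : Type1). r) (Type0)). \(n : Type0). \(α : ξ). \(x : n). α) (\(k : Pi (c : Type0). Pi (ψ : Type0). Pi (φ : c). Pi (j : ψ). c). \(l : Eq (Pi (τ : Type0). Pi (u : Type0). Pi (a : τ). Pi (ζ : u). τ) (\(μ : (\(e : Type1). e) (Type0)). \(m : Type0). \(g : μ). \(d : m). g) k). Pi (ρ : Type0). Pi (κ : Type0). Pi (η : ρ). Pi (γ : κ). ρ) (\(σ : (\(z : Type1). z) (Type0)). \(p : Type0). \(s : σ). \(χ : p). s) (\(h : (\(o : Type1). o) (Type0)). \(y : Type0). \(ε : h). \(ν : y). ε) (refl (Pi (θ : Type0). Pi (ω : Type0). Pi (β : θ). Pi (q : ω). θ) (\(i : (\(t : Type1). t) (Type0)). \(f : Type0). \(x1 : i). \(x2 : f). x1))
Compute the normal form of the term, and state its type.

resulting normal form:
  \(δ : Type0). \(v : Type0). \(b : δ). \(w : v). b
the term's type:
  Pi (δ : Type0). Pi (v : Type0). Pi (b : δ). Pi (w : v). δ


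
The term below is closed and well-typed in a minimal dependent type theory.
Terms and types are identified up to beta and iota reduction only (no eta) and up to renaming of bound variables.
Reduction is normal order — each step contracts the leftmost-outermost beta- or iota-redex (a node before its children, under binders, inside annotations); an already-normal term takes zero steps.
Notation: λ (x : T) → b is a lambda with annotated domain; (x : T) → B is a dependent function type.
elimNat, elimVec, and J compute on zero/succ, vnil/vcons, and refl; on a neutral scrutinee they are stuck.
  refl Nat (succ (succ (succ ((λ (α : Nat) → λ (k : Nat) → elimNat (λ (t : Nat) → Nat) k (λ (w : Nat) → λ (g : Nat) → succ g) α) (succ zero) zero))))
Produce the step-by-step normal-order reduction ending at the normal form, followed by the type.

reduction (normal order):
  refl Nat (succ (succ (succ ((λ (α : Nat) → λ (k : Nat) → elimNat (λ (t : Nat) → Nat) k (λ (w : Nat) → λ (g : Nat) → succ g) α) (succ zero) zero))))
  ~> refl Nat (succ (succ (succ ((λ (α : Nat) → elimNat (λ (k : Nat) → Nat) α (λ (t : Nat) → λ (w : Nat) → succ w) (succ zero)) zero))))
  ~> refl Nat (succ (succ (succ (elimNat (λ (α : Nat) → Nat) zero (λ (k : Nat) → λ (t : Nat) → succ t) (succ zero)))))
  ~> refl Nat (succ (succ (succ ((λ (α : Nat) → λ (k : Nat) → succ k) zero (elimNat (λ (t : Nat) → Nat) zero (λ (w : Nat) → λ (g : Nat) → succ g) zero)))))
  ~> refl Nat (succ (succ (succ ((λ (α : Nat) → succ α) (elimNat (λ (k : Nat) → Nat) zero (λ (t : Nat) → λ (w : Nat) → succ w) zero)))))
  ~> refl Nat (succ (succ (succ (succ (elimNat (λ (α : Nat) → Nat) zero (λ (k : Nat) → λ (t : Nat) → succ t) zero)))))
  ~> refl Nat (succ (succ (succ (succ zero))))
inferred type:
  Eq Nat (succ (succ (succ (succ zero)))) (succ (succ (succ (succ zero))))


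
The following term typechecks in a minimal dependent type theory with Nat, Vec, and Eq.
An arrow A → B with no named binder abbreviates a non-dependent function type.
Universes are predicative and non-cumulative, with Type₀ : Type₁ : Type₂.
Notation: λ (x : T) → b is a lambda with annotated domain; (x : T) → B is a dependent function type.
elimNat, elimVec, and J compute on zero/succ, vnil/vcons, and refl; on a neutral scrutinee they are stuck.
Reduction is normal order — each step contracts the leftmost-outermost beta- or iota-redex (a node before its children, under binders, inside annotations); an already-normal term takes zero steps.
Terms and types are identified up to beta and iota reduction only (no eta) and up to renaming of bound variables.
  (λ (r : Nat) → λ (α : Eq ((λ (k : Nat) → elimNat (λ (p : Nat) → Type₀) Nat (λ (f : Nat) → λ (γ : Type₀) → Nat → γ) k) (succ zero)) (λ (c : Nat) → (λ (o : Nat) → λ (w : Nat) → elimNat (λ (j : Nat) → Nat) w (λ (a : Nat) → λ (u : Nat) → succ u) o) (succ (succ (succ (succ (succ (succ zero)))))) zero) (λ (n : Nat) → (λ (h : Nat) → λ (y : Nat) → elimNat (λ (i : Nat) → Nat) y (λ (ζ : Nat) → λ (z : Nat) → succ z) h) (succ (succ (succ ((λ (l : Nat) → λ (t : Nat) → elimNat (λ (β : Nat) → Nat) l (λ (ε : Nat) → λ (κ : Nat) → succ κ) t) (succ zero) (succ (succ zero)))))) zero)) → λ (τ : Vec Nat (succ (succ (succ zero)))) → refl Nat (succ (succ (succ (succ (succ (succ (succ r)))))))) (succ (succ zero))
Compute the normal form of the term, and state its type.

resulting normal form:
  λ (r : Eq (Nat → Nat) (λ (α : Nat) → succ (succ (succ (succ (succ (succ zero)))))) (λ (k : Nat) → succ (succ (succ (succ (succ (succ zero))))))) → λ (p : Vec Nat (succ (succ (succ zero)))) → refl Nat (succ (succ (succ (succ (succ (succ (succ (succ (succ zero)))))))))
the term's type:
  Eq (Nat → Nat) (λ (r : Nat) → succ (succ (succ (succ (succ (succ zero)))))) (λ (α : Nat) → succ (succ (succ (succ (succ (succ zero)))))) → Vec Nat (succ (succ (succ zero))) → Eq Nat (succ (succ (succ (succ (succ (succ (succ (succ (succ zero))))))))) (succ (succ (succ (succ (succ (succ (succ (succ (succ zero)))))))))
observation: the leftmost-outermost redex is a beta-redex, and normalization takes 57 steps.


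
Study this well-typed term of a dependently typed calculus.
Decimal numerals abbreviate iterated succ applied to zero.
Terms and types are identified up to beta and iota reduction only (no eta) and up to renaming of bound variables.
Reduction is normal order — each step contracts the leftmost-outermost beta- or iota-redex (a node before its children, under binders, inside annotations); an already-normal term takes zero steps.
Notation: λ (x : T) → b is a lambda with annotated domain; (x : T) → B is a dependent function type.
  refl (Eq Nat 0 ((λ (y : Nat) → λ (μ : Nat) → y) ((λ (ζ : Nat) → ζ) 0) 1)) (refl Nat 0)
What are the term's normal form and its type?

reduced normal form:
  refl (Eq Nat 0 0) (refl Nat 0)
the term's type:
  Eq (Eq Nat 0 0) (refl Nat 0) (refl Nat 0)
observation: the leftmost-outermost redex is a beta-redex, and normalization takes 3 steps.


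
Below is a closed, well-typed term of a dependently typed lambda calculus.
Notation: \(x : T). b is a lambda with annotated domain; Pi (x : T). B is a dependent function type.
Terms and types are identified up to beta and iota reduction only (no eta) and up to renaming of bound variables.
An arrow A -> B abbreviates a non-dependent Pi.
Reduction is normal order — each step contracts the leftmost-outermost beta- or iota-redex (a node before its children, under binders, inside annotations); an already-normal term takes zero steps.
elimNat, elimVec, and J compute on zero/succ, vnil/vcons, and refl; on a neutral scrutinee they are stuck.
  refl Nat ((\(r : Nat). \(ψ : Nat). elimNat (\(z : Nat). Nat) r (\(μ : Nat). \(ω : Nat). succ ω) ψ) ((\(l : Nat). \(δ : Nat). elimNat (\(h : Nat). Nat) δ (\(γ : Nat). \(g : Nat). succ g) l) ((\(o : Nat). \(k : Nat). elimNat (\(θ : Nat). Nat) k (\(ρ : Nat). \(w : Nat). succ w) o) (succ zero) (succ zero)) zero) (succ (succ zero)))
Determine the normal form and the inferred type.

resulting normal form:
  refl Nat (succ (succ (succ (succ zero))))
type:
  Eq Nat (succ (succ (succ (succ zero)))) (succ (succ (succ (succ zero))))


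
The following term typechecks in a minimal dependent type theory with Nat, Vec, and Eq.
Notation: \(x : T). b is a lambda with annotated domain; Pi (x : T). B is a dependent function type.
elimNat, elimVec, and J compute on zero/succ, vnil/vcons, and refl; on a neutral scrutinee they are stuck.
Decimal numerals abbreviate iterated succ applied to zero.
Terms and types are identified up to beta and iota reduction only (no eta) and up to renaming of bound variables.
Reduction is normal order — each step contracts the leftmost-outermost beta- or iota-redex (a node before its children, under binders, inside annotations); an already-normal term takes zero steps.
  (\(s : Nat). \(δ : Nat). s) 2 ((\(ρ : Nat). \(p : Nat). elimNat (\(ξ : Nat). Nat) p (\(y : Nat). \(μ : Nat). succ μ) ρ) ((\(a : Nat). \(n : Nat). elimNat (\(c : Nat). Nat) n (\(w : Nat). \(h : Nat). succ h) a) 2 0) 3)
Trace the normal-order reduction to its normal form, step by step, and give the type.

normal-order reduction sequence:
  (\(s : Nat). \(δ : Nat). s) 2 ((\(ρ : Nat). \(p : Nat). elimNat (\(ξ : Nat). Nat) p (\(y : Nat). \(μ : Nat). succ μ) ρ) ((\(a : Nat). \(n : Nat). elimNat (\(c : Nat). Nat) n (\(w : Nat). \(h : Nat). succ h) a) 2 0) 3)
  ~> (\(s : Nat). 2) ((\(δ : Nat). \(ρ : Nat). elimNat (\(p : Nat). Nat) ρ (\(ξ : Nat). \(y : Nat). succ y) δ) ((\(μ : Nat). \(a : Nat). elimNat (\(n : Nat). Nat) a (\(c : Nat). \(w : Nat). succ w) μ) 2 0) 3)
  ~> 2
the term's type:
  Nat


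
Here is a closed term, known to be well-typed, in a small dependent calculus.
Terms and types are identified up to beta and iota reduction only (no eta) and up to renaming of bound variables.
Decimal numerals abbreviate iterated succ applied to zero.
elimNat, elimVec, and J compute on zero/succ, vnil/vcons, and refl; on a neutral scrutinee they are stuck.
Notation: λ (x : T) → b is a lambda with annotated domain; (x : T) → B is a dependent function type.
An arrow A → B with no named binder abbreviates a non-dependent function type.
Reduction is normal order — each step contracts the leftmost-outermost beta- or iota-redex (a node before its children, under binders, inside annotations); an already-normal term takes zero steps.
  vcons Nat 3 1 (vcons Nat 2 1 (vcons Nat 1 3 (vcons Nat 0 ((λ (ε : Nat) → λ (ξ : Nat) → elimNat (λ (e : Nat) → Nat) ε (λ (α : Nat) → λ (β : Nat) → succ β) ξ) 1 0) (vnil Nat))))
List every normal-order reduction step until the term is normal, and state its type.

normal-order reduction:
  vcons Nat 3 1 (vcons Nat 2 1 (vcons Nat 1 3 (vcons Nat 0 ((λ (ε : Nat) → λ (ξ : Nat) → elimNat (λ (e : Nat) → Nat) ε (λ (α : Nat) → λ (β : Nat) → succ β) ξ) 1 0) (vnil Nat))))
  ~> vcons Nat 3 1 (vcons Nat 2 1 (vcons Nat 1 3 (vcons Nat 0 ((λ (ε : Nat) → elimNat (λ (ξ : Nat) → Nat) 1 (λ (e : Nat) → λ (α : Nat) → succ α) ε) 0) (vnil Nat))))
  ~> vcons Nat 3 1 (vcons Nat 2 1 (vcons Nat 1 3 (vcons Nat 0 (elimNat (λ (ε : Nat) → Nat) 1 (λ (ξ : Nat) → λ (e : Nat) → succ e) 0) (vnil Nat))))
  ~> vcons Nat 3 1 (vcons Nat 2 1 (vcons Nat 1 3 (vcons Nat 0 1 (vnil Nat))))
inferred type:
  Vec Nat 4


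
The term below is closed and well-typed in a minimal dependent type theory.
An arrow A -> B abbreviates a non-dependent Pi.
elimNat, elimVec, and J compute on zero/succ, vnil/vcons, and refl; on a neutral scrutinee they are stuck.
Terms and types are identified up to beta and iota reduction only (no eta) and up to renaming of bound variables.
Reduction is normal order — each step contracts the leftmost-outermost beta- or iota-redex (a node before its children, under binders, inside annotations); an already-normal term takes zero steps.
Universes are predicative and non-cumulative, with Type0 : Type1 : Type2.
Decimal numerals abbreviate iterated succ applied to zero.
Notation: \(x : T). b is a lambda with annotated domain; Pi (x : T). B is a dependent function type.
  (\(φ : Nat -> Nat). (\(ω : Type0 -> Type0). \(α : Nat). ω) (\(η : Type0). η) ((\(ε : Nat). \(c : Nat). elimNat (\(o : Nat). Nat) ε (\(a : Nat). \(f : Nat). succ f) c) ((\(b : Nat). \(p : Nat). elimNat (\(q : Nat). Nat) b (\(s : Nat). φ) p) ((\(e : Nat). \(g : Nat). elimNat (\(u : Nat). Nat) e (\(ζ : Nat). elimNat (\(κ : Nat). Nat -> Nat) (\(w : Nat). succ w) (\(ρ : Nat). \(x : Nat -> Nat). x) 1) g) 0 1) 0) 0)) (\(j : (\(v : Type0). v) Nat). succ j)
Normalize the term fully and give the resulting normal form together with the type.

resulting normal form:
  \(φ : Type0). φ
inferred type:
  Type0 -> Type0
observation: the first redex contracted is a beta-redex; the normal form is reached in 3 normal-order steps.


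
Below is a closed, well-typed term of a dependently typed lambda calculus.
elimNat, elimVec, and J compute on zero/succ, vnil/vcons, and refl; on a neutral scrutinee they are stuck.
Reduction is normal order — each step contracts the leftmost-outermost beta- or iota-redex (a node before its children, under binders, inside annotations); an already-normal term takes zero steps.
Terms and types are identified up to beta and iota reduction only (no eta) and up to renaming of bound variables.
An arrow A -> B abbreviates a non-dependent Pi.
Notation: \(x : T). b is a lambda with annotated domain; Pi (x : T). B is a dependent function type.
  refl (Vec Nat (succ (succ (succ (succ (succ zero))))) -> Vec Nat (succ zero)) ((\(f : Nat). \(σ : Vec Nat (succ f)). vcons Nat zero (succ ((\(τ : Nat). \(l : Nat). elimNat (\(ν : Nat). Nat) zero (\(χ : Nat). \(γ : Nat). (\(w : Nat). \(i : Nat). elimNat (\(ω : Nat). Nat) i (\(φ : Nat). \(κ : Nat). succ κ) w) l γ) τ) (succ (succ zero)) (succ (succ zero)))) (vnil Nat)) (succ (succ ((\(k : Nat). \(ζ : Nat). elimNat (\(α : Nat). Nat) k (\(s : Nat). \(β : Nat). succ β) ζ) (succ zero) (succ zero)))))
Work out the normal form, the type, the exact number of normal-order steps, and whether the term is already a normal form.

resulting normal form:
  refl (Vec Nat (succ (succ (succ (succ (succ zero))))) -> Vec Nat (succ zero)) (\(f : Vec Nat (succ (succ (succ (succ (succ zero)))))). vcons Nat zero (succ (succ (succ (succ (succ zero))))) (vnil Nat))
inferred type:
  Eq (Vec Nat (succ (succ (succ (succ (succ zero))))) -> Vec Nat (succ zero)) (\(f : Vec Nat (succ (succ (succ (succ (succ zero)))))). vcons Nat zero (succ (succ (succ (succ (succ zero))))) (vnil Nat)) (\(σ : Vec Nat (succ (succ (succ (succ (succ zero)))))). vcons Nat zero (succ (succ (succ (succ (succ zero))))) (vnil Nat))
reduction steps (normal order): 34
started in normal form: no
first contracted redex: a beta-redex


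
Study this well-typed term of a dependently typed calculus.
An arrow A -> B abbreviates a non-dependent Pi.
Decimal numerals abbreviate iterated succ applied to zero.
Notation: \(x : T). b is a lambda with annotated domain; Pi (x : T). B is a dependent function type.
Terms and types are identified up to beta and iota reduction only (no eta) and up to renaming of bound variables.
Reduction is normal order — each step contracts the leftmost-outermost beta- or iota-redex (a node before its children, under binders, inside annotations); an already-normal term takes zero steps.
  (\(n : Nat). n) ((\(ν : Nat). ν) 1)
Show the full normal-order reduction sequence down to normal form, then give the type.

reduction (normal order):
  (\(n : Nat). n) ((\(ν : Nat). ν) 1)
  ~> (\(n : Nat). n) 1
  ~> 1
inferred type:
  Nat


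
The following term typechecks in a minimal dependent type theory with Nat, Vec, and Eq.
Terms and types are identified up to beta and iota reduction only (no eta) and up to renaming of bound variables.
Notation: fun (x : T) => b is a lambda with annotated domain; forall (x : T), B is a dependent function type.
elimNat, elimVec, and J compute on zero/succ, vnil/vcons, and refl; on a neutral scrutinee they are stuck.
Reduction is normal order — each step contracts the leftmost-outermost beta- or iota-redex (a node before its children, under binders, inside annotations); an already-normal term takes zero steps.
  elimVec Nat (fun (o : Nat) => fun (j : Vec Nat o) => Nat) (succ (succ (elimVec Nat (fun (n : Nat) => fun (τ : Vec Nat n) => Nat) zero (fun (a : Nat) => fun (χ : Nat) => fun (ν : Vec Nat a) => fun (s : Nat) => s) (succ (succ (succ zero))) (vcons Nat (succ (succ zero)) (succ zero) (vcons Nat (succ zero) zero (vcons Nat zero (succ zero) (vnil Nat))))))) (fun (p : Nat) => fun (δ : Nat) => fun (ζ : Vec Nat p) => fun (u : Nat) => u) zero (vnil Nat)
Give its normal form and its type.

normal form:
  succ (succ zero)
the term's type:
  Nat
observation: 17 normal-order steps separate the term from its normal form.


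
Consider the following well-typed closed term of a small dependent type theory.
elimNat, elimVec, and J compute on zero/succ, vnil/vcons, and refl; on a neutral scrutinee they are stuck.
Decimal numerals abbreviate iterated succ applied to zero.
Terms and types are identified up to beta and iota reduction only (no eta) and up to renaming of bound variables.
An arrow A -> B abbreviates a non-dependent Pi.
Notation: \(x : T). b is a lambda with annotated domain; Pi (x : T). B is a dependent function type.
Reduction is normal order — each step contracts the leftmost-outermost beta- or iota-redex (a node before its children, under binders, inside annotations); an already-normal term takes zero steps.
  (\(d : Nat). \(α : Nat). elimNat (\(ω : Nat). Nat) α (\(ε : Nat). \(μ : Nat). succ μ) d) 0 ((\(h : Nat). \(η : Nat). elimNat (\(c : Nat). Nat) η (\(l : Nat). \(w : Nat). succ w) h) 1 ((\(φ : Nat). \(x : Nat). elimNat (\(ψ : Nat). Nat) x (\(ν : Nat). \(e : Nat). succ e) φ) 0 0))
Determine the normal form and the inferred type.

reduced normal form:
  1
the term's type:
  Nat


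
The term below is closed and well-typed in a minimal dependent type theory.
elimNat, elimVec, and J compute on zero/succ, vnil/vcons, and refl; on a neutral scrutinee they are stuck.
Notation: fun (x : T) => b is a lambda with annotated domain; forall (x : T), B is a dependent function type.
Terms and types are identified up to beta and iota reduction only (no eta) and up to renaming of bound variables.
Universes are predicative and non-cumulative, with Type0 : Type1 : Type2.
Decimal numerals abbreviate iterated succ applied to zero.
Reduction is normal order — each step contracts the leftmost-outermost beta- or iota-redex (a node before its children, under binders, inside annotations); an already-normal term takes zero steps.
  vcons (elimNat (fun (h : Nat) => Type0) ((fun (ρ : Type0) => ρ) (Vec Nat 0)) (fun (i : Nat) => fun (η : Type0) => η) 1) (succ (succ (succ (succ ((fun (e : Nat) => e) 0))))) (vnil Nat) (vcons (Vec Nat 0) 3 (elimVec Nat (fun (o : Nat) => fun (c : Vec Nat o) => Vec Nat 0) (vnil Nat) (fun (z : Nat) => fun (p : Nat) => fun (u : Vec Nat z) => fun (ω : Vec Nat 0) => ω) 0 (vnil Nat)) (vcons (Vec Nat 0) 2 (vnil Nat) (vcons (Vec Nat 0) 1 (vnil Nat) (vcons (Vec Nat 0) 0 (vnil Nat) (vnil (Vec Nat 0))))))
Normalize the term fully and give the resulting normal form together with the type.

normal form:
  vcons (Vec Nat 0) 4 (vnil Nat) (vcons (Vec Nat 0) 3 (vnil Nat) (vcons (Vec Nat 0) 2 (vnil Nat) (vcons (Vec Nat 0) 1 (vnil Nat) (vcons (Vec Nat 0) 0 (vnil Nat) (vnil (Vec Nat 0))))))
inferred type:
  Vec (Vec Nat 0) 5


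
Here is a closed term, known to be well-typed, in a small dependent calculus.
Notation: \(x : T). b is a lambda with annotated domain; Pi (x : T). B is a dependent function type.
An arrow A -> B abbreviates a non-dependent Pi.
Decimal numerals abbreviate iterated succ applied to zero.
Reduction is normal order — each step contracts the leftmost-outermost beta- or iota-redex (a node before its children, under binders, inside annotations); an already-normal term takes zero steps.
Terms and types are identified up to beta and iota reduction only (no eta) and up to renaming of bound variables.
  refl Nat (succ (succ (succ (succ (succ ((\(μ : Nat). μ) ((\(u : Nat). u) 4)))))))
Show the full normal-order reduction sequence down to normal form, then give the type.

normal-order reduction sequence:
  refl Nat (succ (succ (succ (succ (succ ((\(μ : Nat). μ) ((\(u : Nat). u) 4)))))))
  ~> refl Nat (succ (succ (succ (succ (succ ((\(μ : Nat). μ) 4))))))
  ~> refl Nat 9
the term's type:
  Eq Nat 9 9


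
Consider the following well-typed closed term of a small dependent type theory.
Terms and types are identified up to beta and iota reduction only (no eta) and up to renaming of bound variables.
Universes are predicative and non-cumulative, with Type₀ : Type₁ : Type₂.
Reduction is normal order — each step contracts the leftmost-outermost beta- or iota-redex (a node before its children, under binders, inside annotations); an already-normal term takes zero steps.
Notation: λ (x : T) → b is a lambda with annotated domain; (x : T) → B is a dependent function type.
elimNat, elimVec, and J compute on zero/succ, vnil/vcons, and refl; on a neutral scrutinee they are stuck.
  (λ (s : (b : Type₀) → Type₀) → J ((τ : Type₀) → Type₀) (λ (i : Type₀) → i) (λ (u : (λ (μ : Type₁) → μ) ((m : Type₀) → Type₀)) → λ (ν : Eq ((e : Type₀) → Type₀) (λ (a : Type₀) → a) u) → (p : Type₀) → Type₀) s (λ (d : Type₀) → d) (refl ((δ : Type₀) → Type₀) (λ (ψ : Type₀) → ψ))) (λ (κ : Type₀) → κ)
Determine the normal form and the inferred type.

normal form:
  λ (s : Type₀) → s
type:
  (s : Type₀) → Type₀
observation: 2 normal-order steps normalize the term, beginning with a beta-redex.


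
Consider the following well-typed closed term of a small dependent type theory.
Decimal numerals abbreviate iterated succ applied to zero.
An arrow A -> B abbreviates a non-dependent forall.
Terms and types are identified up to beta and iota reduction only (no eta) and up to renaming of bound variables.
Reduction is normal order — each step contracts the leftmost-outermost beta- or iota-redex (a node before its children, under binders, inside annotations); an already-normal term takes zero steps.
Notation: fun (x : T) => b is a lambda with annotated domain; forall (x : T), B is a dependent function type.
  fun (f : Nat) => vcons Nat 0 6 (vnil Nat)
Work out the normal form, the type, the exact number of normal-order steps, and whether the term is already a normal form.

normal form:
  fun (f : Nat) => vcons Nat 0 6 (vnil Nat)
type:
  Nat -> Vec Nat 1
reduction steps (normal order): 0
started in normal form: yes


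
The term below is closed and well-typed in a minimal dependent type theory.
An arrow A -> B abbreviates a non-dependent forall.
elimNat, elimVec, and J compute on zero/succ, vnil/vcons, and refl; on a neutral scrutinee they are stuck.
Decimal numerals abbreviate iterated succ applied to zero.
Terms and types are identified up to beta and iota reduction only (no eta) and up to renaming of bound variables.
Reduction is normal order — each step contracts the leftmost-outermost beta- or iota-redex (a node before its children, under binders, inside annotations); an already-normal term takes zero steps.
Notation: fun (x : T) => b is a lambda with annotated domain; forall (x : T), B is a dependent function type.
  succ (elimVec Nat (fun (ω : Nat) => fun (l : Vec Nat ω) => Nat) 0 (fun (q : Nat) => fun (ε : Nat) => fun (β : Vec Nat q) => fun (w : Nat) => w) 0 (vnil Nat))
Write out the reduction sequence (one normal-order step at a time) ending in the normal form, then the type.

reduction (normal order):
  succ (elimVec Nat (fun (ω : Nat) => fun (l : Vec Nat ω) => Nat) 0 (fun (q : Nat) => fun (ε : Nat) => fun (β : Vec Nat q) => fun (w : Nat) => w) 0 (vnil Nat))
  ~> 1
the term's type:
  Nat


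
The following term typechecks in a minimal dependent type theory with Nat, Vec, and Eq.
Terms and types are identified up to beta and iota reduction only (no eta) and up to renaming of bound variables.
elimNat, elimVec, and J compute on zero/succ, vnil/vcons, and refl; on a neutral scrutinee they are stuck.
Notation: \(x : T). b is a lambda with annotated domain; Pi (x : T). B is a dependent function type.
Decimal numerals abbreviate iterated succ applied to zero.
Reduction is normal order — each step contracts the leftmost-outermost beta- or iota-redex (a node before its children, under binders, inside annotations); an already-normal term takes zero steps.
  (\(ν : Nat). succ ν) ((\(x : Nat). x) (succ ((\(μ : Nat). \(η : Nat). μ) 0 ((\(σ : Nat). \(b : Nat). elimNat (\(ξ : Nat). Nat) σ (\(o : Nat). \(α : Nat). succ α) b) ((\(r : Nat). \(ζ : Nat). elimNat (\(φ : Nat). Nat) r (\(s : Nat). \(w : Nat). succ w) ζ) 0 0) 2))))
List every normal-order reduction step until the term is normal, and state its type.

normal-order reduction:
  (\(ν : Nat). succ ν) ((\(x : Nat). x) (succ ((\(μ : Nat). \(η : Nat). μ) 0 ((\(σ : Nat). \(b : Nat). elimNat (\(ξ : Nat). Nat) σ (\(o : Nat). \(α : Nat). succ α) b) ((\(r : Nat). \(ζ : Nat). elimNat (\(φ : Nat). Nat) r (\(s : Nat). \(w : Nat). succ w) ζ) 0 0) 2))))
  ~> succ ((\(ν : Nat). ν) (succ ((\(x : Nat). \(μ : Nat). x) 0 ((\(η : Nat). \(σ : Nat). elimNat (\(b : Nat). Nat) η (\(ξ : Nat). \(o : Nat). succ o) σ) ((\(α : Nat). \(r : Nat). elimNat (\(ζ : Nat). Nat) α (\(φ : Nat). \(s : Nat). succ s) r) 0 0) 2))))
  ~> succ (succ ((\(ν : Nat). \(x : Nat). ν) 0 ((\(μ : Nat). \(η : Nat). elimNat (\(σ : Nat). Nat) μ (\(b : Nat). \(ξ : Nat). succ ξ) η) ((\(o : Nat). \(α : Nat). elimNat (\(r : Nat). Nat) o (\(ζ : Nat). \(φ : Nat). succ φ) α) 0 0) 2)))
  ~> succ (succ ((\(ν : Nat). 0) ((\(x : Nat). \(μ : Nat). elimNat (\(η : Nat). Nat) x (\(σ : Nat). \(b : Nat). succ b) μ) ((\(ξ : Nat). \(o : Nat). elimNat (\(α : Nat). Nat) ξ (\(r : Nat). \(ζ : Nat). succ ζ) o) 0 0) 2)))
  ~> 2
type:
  Nat


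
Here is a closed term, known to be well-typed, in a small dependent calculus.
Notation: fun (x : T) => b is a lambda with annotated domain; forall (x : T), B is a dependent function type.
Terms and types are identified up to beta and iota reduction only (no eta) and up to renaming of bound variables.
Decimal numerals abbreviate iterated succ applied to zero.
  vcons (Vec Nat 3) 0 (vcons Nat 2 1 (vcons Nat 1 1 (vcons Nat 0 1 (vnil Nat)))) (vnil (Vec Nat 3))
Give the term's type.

inferred type:
  Vec (Vec Nat 3) 1
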